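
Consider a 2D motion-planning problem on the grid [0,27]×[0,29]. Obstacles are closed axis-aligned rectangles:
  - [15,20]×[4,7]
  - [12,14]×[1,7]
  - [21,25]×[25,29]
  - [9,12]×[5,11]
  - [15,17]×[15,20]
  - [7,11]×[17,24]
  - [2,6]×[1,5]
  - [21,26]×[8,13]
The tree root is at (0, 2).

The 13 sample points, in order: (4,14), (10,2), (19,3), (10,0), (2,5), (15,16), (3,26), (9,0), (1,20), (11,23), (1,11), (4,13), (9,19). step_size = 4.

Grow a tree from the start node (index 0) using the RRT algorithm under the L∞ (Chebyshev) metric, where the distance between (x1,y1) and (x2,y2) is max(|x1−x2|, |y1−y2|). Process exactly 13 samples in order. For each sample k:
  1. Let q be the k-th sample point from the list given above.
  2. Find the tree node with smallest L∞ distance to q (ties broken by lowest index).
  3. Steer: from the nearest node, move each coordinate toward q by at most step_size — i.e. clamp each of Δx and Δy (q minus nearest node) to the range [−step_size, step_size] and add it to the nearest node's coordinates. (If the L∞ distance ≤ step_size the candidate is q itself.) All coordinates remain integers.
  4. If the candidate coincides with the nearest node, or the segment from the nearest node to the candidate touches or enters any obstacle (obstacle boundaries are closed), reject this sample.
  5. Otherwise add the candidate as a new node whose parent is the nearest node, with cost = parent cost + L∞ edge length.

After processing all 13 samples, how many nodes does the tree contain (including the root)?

Node count: 5

1. q=(4,14) nearest=0 d=12 new=(4,6) → blocked by [2,6]×[1,5], reject
2. q=(10,2) nearest=0 d=10 new=(4,2) → blocked by [2,6]×[1,5], reject
3. q=(19,3) nearest=0 d=19 new=(4,3) → blocked by [2,6]×[1,5], reject
4. q=(10,0) nearest=0 d=10 new=(4,0) → blocked by [2,6]×[1,5], reject
5. q=(2,5) nearest=0 d=3 new=(2,5) → blocked by [2,6]×[1,5], reject
6. q=(15,16) nearest=0 d=15 new=(4,6) → blocked by [2,6]×[1,5], reject
7. q=(3,26) nearest=0 d=24 new=(3,6) → blocked by [2,6]×[1,5], reject
8. q=(9,0) nearest=0 d=9 new=(4,0) → blocked by [2,6]×[1,5], reject
9. q=(1,20) nearest=0 d=18 new=(1,6) → add node 1 parent=0 cost=4
10. q=(11,23) nearest=1 d=17 new=(5,10) → add node 2 parent=1 cost=8
11. q=(1,11) nearest=2 d=4 new=(1,11) → add node 3 parent=2 cost=12
12. q=(4,13) nearest=2 d=3 new=(4,13) → add node 4 parent=2 cost=11
13. q=(9,19) nearest=4 d=6 new=(8,17) → blocked by [7,11]×[17,24], reject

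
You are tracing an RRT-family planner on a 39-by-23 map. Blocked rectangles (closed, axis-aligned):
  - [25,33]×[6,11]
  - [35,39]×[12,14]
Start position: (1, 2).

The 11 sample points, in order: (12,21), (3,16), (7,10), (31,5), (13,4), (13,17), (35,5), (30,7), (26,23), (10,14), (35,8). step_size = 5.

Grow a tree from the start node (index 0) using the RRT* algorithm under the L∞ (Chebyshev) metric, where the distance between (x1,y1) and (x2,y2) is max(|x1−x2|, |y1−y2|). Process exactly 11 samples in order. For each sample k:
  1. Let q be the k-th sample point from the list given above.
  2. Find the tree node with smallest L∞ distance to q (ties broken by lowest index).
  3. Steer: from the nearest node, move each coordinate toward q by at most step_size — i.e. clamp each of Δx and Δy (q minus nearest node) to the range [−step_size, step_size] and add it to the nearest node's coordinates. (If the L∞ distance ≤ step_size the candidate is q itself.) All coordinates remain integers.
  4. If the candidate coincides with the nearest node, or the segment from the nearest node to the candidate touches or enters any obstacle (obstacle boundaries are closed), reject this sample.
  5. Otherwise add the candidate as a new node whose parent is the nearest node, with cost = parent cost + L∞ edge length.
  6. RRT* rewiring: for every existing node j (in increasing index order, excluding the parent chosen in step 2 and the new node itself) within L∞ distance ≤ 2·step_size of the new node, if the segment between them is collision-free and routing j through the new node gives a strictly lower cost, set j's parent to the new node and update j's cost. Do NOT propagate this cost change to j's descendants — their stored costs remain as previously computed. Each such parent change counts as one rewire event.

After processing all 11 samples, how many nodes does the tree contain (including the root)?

Node count: 11

1. q=(12,21) nearest=0 d=19 new=(6,7) → add node 1 parent=0 cost=5
2. q=(3,16) nearest=1 d=9 new=(3,12) → add node 2 parent=1 cost=10
3. q=(7,10) nearest=1 d=3 new=(7,10) → add node 3 parent=1 cost=8
4. q=(31,5) nearest=3 d=24 new=(12,5) → add node 4 parent=3 cost=13
5. q=(13,4) nearest=4 d=1 new=(13,4) → add node 5 parent=4 cost=14
6. q=(13,17) nearest=3 d=7 new=(12,15) → add node 6 parent=3 cost=13
7. q=(35,5) nearest=5 d=22 new=(18,5) → add node 7 parent=5 cost=19
8. q=(30,7) nearest=7 d=12 new=(23,7) → add node 8 parent=7 cost=24
9. q=(26,23) nearest=6 d=14 new=(17,20) → add node 9 parent=6 cost=18
10. q=(10,14) nearest=6 d=2 new=(10,14) → add node 10 parent=6 cost=15
11. q=(35,8) nearest=8 d=12 new=(28,8) → blocked by [25,33]×[6,11], reject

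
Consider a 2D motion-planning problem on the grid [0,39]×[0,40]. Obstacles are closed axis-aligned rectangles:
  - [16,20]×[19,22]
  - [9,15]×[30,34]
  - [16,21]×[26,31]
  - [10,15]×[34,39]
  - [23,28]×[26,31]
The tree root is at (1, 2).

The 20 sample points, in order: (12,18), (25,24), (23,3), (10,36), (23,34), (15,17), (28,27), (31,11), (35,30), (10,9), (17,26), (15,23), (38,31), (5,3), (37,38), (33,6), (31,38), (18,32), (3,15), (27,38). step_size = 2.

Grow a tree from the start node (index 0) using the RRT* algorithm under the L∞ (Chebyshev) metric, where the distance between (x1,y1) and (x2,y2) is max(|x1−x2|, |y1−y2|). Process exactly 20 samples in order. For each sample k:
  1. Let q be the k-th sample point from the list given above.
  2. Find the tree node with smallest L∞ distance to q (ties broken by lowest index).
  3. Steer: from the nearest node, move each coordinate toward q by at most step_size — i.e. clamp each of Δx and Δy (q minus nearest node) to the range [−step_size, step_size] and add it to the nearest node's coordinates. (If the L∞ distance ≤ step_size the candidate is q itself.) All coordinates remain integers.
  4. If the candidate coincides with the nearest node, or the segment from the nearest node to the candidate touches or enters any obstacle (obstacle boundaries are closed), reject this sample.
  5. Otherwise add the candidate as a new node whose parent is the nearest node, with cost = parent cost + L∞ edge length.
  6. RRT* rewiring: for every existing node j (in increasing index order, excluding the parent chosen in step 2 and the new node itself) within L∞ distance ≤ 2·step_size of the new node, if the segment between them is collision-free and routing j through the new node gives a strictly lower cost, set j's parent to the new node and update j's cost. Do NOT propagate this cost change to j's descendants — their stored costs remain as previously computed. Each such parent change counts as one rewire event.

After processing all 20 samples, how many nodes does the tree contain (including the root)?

Node count: 18

1. q=(12,18) nearest=0 d=16 new=(3,4) → add node 1 parent=0 cost=2
2. q=(25,24) nearest=1 d=22 new=(5,6) → add node 2 parent=1 cost=4
3. q=(23,3) nearest=2 d=18 new=(7,4) → add node 3 parent=2 cost=6
4. q=(10,36) nearest=2 d=30 new=(7,8) → add node 4 parent=2 cost=6
5. q=(23,34) nearest=4 d=26 new=(9,10) → add node 5 parent=4 cost=8
6. q=(15,17) nearest=5 d=7 new=(11,12) → add node 6 parent=5 cost=10
7. q=(28,27) nearest=6 d=17 new=(13,14) → add node 7 parent=6 cost=12
8. q=(31,11) nearest=7 d=18 new=(15,12) → add node 8 parent=7 cost=14
9. q=(35,30) nearest=8 d=20 new=(17,14) → add node 9 parent=8 cost=16
10. q=(10,9) nearest=5 d=1 new=(10,9) → add node 10 parent=5 cost=9
11. q=(17,26) nearest=7 d=12 new=(15,16) → add node 11 parent=7 cost=14
12. q=(15,23) nearest=11 d=7 new=(15,18) → add node 12 parent=11 cost=16
13. q=(38,31) nearest=9 d=21 new=(19,16) → add node 13 parent=9 cost=18
14. q=(5,3) nearest=1 d=2 new=(5,3) → add node 14 parent=1 cost=4
15. q=(37,38) nearest=11 d=22 new=(17,18) → add node 15 parent=11 cost=16
16. q=(33,6) nearest=13 d=14 new=(21,14) → add node 16 parent=13 cost=20
17. q=(31,38) nearest=12 d=20 new=(17,20) → blocked by [16,20]×[19,22], reject
18. q=(18,32) nearest=12 d=14 new=(17,20) → blocked by [16,20]×[19,22], reject
19. q=(3,15) nearest=5 d=6 new=(7,12) → add node 17 parent=5 cost=10
20. q=(27,38) nearest=12 d=20 new=(17,20) → blocked by [16,20]×[19,22], reject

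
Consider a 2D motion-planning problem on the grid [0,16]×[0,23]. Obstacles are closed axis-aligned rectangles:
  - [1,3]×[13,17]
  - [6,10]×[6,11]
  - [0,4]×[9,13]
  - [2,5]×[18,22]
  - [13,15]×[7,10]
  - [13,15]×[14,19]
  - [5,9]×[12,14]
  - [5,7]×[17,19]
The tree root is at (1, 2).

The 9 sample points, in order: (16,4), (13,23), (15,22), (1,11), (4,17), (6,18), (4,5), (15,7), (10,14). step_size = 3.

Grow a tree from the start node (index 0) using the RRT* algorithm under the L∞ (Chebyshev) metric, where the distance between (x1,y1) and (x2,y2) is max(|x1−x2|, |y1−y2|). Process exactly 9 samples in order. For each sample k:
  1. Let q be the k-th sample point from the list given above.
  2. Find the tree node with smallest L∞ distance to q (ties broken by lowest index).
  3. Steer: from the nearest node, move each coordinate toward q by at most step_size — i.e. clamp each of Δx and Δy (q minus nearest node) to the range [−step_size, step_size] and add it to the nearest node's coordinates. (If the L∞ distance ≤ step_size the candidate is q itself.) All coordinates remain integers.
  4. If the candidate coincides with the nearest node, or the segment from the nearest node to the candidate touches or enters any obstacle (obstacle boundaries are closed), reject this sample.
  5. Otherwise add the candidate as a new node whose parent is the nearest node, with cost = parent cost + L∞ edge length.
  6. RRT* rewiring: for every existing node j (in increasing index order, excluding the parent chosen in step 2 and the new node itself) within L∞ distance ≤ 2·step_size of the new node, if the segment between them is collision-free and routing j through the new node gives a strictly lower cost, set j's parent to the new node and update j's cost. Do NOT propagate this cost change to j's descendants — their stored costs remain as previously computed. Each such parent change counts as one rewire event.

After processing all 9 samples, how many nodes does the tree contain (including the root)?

Node count: 4

1. q=(16,4) nearest=0 d=15 new=(4,4) → add node 1 parent=0 cost=3
2. q=(13,23) nearest=1 d=19 new=(7,7) → blocked by [6,10]×[6,11], reject
3. q=(15,22) nearest=1 d=18 new=(7,7) → blocked by [6,10]×[6,11], reject
4. q=(1,11) nearest=1 d=7 new=(1,7) → add node 2 parent=1 cost=6
5. q=(4,17) nearest=2 d=10 new=(4,10) → blocked by [0,4]×[9,13], reject
6. q=(6,18) nearest=2 d=11 new=(4,10) → blocked by [0,4]×[9,13], reject
7. q=(4,5) nearest=1 d=1 new=(4,5) → add node 3 parent=1 cost=4
8. q=(15,7) nearest=1 d=11 new=(7,7) → blocked by [6,10]×[6,11], reject
9. q=(10,14) nearest=2 d=9 new=(4,10) → blocked by [0,4]×[9,13], reject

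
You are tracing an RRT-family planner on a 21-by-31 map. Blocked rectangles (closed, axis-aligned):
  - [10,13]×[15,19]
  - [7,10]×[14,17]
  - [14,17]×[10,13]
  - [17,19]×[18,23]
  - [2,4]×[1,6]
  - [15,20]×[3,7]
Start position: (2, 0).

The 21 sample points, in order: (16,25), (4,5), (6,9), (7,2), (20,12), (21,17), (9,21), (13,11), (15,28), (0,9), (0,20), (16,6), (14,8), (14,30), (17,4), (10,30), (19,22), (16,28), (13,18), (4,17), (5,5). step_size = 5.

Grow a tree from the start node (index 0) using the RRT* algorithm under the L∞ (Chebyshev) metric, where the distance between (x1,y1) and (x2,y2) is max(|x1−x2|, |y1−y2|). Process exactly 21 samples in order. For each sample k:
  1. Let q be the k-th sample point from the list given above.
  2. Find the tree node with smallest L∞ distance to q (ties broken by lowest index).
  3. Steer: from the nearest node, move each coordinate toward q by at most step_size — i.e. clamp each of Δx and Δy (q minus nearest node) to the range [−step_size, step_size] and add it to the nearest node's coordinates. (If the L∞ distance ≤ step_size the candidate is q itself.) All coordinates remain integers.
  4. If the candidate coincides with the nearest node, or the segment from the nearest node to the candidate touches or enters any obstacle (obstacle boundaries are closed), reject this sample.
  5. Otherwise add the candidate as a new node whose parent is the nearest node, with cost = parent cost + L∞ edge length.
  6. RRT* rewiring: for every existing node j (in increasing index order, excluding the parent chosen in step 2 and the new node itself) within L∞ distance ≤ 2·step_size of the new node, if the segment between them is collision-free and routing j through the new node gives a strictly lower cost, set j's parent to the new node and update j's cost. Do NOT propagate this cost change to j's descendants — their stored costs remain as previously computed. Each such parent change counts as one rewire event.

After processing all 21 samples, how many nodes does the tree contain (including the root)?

1. q=(16,25) nearest=0 d=25 new=(7,5) → blocked by [2,4]×[1,6], reject
2. q=(4,5) nearest=0 d=5 new=(4,5) → blocked by [2,4]×[1,6], reject
3. q=(6,9) nearest=0 d=9 new=(6,5) → blocked by [2,4]×[1,6], reject
4. q=(7,2) nearest=0 d=5 new=(7,2) → add node 1 parent=0 cost=5
5. q=(20,12) nearest=1 d=13 new=(12,7) → add node 2 parent=1 cost=10
6. q=(21,17) nearest=2 d=10 new=(17,12) → blocked by [14,17]×[10,13], reject
7. q=(9,21) nearest=2 d=14 new=(9,12) → add node 3 parent=2 cost=15
8. q=(13,11) nearest=2 d=4 new=(13,11) → add node 4 parent=2 cost=14
9. q=(15,28) nearest=3 d=16 new=(14,17) → blocked by [10,13]×[15,19], reject
10. q=(0,9) nearest=1 d=7 new=(2,7) → blocked by [2,4]×[1,6], reject
11. q=(0,20) nearest=3 d=9 new=(4,17) → blocked by [7,10]×[14,17], reject
12. q=(16,6) nearest=2 d=4 new=(16,6) → blocked by [15,20]×[3,7], reject
13. q=(14,8) nearest=2 d=2 new=(14,8) → add node 5 parent=2 cost=12
14. q=(14,30) nearest=3 d=18 new=(14,17) → blocked by [10,13]×[15,19], reject
15. q=(17,4) nearest=5 d=4 new=(17,4) → blocked by [15,20]×[3,7], reject
16. q=(10,30) nearest=3 d=18 new=(10,17) → blocked by [10,13]×[15,19], reject
17. q=(19,22) nearest=3 d=10 new=(14,17) → blocked by [10,13]×[15,19], reject
18. q=(16,28) nearest=3 d=16 new=(14,17) → blocked by [10,13]×[15,19], reject
19. q=(13,18) nearest=3 d=6 new=(13,17) → blocked by [10,13]×[15,19], reject
20. q=(4,17) nearest=3 d=5 new=(4,17) → blocked by [7,10]×[14,17], reject
21. q=(5,5) nearest=1 d=3 new=(5,5) → add node 6 parent=1 cost=8

Node count: 7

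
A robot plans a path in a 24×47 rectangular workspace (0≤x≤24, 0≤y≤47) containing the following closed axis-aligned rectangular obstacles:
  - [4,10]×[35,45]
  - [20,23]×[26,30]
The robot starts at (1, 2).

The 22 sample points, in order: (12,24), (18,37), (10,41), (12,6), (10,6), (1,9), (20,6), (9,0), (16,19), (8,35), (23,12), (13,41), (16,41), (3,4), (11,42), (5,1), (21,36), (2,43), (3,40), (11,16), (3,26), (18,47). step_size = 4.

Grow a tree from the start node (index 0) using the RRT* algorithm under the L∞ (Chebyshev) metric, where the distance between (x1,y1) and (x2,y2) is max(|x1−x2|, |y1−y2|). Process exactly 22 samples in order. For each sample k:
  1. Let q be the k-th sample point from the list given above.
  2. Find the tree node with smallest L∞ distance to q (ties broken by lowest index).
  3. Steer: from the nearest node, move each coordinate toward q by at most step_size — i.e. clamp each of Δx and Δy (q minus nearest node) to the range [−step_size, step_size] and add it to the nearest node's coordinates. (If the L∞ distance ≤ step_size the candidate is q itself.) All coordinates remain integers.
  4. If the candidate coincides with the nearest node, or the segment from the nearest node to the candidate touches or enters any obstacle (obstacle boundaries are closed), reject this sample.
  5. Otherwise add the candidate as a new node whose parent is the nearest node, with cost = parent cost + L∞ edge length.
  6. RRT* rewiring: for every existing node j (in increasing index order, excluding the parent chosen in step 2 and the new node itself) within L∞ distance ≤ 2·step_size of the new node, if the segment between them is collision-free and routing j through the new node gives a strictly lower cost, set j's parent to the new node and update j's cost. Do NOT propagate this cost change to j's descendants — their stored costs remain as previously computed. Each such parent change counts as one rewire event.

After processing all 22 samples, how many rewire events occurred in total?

Rewire events: 4

1. q=(12,24) nearest=0 d=22 new=(5,6) → add node 1 parent=0 cost=4
2. q=(18,37) nearest=1 d=31 new=(9,10) → add node 2 parent=1 cost=8
3. q=(10,41) nearest=2 d=31 new=(10,14) → add node 3 parent=2 cost=12
4. q=(12,6) nearest=2 d=4 new=(12,6) → add node 4 parent=2 cost=12
5. q=(10,6) nearest=4 d=2 new=(10,6) → add node 5 parent=4 cost=14
6. q=(1,9) nearest=1 d=4 new=(1,9) → add node 6 parent=1 cost=8
7. q=(20,6) nearest=4 d=8 new=(16,6) → add node 7 parent=4 cost=16
8. q=(9,0) nearest=1 d=6 new=(9,2) → add node 8 parent=1 cost=8; rewire 5→8 (12<14); rewire 7→8 (15<16)
9. q=(16,19) nearest=3 d=6 new=(14,18) → add node 9 parent=3 cost=16
10. q=(8,35) nearest=9 d=17 new=(10,22) → add node 10 parent=9 cost=20
11. q=(23,12) nearest=7 d=7 new=(20,10) → add node 11 parent=7 cost=19
12. q=(13,41) nearest=10 d=19 new=(13,26) → add node 12 parent=10 cost=24
13. q=(16,41) nearest=12 d=15 new=(16,30) → add node 13 parent=12 cost=28
14. q=(3,4) nearest=0 d=2 new=(3,4) → add node 14 parent=0 cost=2; rewire 5→14 (9<12); rewire 6→14 (7<8)
15. q=(11,42) nearest=13 d=12 new=(12,34) → add node 15 parent=13 cost=32
16. q=(5,1) nearest=14 d=3 new=(5,1) → add node 16 parent=14 cost=5
17. q=(21,36) nearest=13 d=6 new=(20,34) → add node 17 parent=13 cost=32
18. q=(2,43) nearest=15 d=10 new=(8,38) → blocked by [4,10]×[35,45], reject
19. q=(3,40) nearest=15 d=9 new=(8,38) → blocked by [4,10]×[35,45], reject
20. q=(11,16) nearest=3 d=2 new=(11,16) → add node 18 parent=3 cost=14
21. q=(3,26) nearest=10 d=7 new=(6,26) → add node 19 parent=10 cost=24
22. q=(18,47) nearest=15 d=13 new=(16,38) → add node 20 parent=15 cost=36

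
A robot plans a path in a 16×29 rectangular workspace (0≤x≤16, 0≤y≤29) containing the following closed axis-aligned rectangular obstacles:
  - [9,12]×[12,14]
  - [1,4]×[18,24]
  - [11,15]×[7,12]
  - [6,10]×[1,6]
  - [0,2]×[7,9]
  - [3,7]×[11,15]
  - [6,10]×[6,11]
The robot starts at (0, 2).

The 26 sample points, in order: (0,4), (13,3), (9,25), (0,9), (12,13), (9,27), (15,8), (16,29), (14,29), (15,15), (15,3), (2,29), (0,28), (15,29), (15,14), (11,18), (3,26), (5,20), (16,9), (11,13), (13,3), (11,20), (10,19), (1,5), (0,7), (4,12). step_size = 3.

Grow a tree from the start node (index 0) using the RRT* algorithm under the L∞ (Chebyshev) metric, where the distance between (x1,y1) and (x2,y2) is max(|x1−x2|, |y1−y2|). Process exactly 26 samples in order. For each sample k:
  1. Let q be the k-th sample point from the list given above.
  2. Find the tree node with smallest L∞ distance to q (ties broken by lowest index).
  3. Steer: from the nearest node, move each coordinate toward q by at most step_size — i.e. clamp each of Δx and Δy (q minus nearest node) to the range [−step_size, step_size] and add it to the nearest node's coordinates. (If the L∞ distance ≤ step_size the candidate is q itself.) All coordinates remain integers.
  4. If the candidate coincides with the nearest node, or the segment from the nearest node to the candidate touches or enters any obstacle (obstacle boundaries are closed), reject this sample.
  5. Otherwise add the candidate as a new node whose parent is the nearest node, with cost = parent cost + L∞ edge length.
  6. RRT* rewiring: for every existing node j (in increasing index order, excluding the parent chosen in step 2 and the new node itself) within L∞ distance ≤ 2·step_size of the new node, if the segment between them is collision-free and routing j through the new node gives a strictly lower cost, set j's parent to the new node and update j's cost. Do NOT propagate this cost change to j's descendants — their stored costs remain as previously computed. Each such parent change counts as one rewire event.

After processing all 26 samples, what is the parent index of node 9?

Parent of node 9: 7

1. q=(0,4) nearest=0 d=2 new=(0,4) → add node 1 parent=0 cost=2
2. q=(13,3) nearest=0 d=13 new=(3,3) → add node 2 parent=0 cost=3
3. q=(9,25) nearest=1 d=21 new=(3,7) → add node 3 parent=1 cost=5
4. q=(0,9) nearest=3 d=3 new=(0,9) → blocked by [0,2]×[7,9], reject
5. q=(12,13) nearest=3 d=9 new=(6,10) → blocked by [6,10]×[6,11], reject
6. q=(9,27) nearest=3 d=20 new=(6,10) → blocked by [6,10]×[6,11], reject
7. q=(15,8) nearest=2 d=12 new=(6,6) → blocked by [6,10]×[1,6], reject
8. q=(16,29) nearest=3 d=22 new=(6,10) → blocked by [6,10]×[6,11], reject
9. q=(14,29) nearest=3 d=22 new=(6,10) → blocked by [6,10]×[6,11], reject
10. q=(15,15) nearest=2 d=12 new=(6,6) → blocked by [6,10]×[1,6], reject
11. q=(15,3) nearest=2 d=12 new=(6,3) → blocked by [6,10]×[1,6], reject
12. q=(2,29) nearest=3 d=22 new=(2,10) → add node 4 parent=3 cost=8
13. q=(0,28) nearest=4 d=18 new=(0,13) → add node 5 parent=4 cost=11
14. q=(15,29) nearest=5 d=16 new=(3,16) → add node 6 parent=5 cost=14
15. q=(15,14) nearest=2 d=12 new=(6,6) → blocked by [6,10]×[1,6], reject
16. q=(11,18) nearest=6 d=8 new=(6,18) → add node 7 parent=6 cost=17
17. q=(3,26) nearest=7 d=8 new=(3,21) → blocked by [1,4]×[18,24], reject
18. q=(5,20) nearest=7 d=2 new=(5,20) → add node 8 parent=7 cost=19
19. q=(16,9) nearest=7 d=10 new=(9,15) → add node 9 parent=7 cost=20
20. q=(11,13) nearest=9 d=2 new=(11,13) → blocked by [9,12]×[12,14], reject
21. q=(13,3) nearest=2 d=10 new=(6,3) → blocked by [6,10]×[1,6], reject
22. q=(11,20) nearest=7 d=5 new=(9,20) → add node 10 parent=7 cost=20
23. q=(10,19) nearest=10 d=1 new=(10,19) → add node 11 parent=10 cost=21
24. q=(1,5) nearest=1 d=1 new=(1,5) → add node 12 parent=1 cost=3
25. q=(0,7) nearest=12 d=2 new=(0,7) → blocked by [0,2]×[7,9], reject
26. q=(4,12) nearest=4 d=2 new=(4,12) → blocked by [3,7]×[11,15], reject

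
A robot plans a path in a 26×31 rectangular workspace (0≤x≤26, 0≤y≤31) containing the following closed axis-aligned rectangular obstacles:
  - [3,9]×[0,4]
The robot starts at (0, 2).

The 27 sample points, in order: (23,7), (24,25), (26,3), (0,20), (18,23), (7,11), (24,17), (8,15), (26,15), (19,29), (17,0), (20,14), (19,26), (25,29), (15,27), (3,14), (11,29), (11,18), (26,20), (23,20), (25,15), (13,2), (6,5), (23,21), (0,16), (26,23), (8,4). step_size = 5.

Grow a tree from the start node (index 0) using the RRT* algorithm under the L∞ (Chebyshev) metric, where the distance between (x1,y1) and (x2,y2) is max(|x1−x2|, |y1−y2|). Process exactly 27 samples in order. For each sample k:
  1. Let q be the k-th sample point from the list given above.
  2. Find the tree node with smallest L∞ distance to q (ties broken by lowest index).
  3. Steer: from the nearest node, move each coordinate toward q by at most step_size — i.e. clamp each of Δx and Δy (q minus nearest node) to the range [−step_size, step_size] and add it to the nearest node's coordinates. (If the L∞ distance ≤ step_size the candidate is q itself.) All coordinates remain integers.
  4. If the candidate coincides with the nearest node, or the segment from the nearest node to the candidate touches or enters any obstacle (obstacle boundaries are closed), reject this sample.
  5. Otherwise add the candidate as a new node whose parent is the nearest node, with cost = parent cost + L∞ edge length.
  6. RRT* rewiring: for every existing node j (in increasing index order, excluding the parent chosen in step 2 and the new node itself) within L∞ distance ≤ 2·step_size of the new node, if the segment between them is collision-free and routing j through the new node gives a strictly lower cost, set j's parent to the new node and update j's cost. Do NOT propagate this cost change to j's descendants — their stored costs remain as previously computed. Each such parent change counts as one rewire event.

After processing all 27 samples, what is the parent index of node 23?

Parent of node 23: 20

1. q=(23,7) nearest=0 d=23 new=(5,7) → add node 1 parent=0 cost=5
2. q=(24,25) nearest=1 d=19 new=(10,12) → add node 2 parent=1 cost=10
3. q=(26,3) nearest=2 d=16 new=(15,7) → add node 3 parent=2 cost=15
4. q=(0,20) nearest=2 d=10 new=(5,17) → add node 4 parent=2 cost=15
5. q=(18,23) nearest=2 d=11 new=(15,17) → add node 5 parent=2 cost=15
6. q=(7,11) nearest=2 d=3 new=(7,11) → add node 6 parent=2 cost=13
7. q=(24,17) nearest=5 d=9 new=(20,17) → add node 7 parent=5 cost=20
8. q=(8,15) nearest=2 d=3 new=(8,15) → add node 8 parent=2 cost=13
9. q=(26,15) nearest=7 d=6 new=(25,15) → add node 9 parent=7 cost=25
10. q=(19,29) nearest=5 d=12 new=(19,22) → add node 10 parent=5 cost=20
11. q=(17,0) nearest=3 d=7 new=(17,2) → add node 11 parent=3 cost=20
12. q=(20,14) nearest=7 d=3 new=(20,14) → add node 12 parent=7 cost=23
13. q=(19,26) nearest=10 d=4 new=(19,26) → add node 13 parent=10 cost=24
14. q=(25,29) nearest=13 d=6 new=(24,29) → add node 14 parent=13 cost=29
15. q=(15,27) nearest=13 d=4 new=(15,27) → add node 15 parent=13 cost=28
16. q=(3,14) nearest=4 d=3 new=(3,14) → add node 16 parent=4 cost=18
17. q=(11,29) nearest=15 d=4 new=(11,29) → add node 17 parent=15 cost=32
18. q=(11,18) nearest=8 d=3 new=(11,18) → add node 18 parent=8 cost=16; rewire 15→18 (25<28)
19. q=(26,20) nearest=9 d=5 new=(26,20) → add node 19 parent=9 cost=30
20. q=(23,20) nearest=7 d=3 new=(23,20) → add node 20 parent=7 cost=23; rewire 19→20 (26<30)
21. q=(25,15) nearest=9 d=0 → coincident, reject
22. q=(13,2) nearest=11 d=4 new=(13,2) → add node 21 parent=11 cost=24
23. q=(6,5) nearest=1 d=2 new=(6,5) → add node 22 parent=1 cost=7; rewire 16→22 (16<18)
24. q=(23,21) nearest=20 d=1 new=(23,21) → add node 23 parent=20 cost=24
25. q=(0,16) nearest=16 d=3 new=(0,16) → add node 24 parent=16 cost=19
26. q=(26,23) nearest=19 d=3 new=(26,23) → add node 25 parent=19 cost=29
27. q=(8,4) nearest=22 d=2 new=(8,4) → blocked by [3,9]×[0,4], reject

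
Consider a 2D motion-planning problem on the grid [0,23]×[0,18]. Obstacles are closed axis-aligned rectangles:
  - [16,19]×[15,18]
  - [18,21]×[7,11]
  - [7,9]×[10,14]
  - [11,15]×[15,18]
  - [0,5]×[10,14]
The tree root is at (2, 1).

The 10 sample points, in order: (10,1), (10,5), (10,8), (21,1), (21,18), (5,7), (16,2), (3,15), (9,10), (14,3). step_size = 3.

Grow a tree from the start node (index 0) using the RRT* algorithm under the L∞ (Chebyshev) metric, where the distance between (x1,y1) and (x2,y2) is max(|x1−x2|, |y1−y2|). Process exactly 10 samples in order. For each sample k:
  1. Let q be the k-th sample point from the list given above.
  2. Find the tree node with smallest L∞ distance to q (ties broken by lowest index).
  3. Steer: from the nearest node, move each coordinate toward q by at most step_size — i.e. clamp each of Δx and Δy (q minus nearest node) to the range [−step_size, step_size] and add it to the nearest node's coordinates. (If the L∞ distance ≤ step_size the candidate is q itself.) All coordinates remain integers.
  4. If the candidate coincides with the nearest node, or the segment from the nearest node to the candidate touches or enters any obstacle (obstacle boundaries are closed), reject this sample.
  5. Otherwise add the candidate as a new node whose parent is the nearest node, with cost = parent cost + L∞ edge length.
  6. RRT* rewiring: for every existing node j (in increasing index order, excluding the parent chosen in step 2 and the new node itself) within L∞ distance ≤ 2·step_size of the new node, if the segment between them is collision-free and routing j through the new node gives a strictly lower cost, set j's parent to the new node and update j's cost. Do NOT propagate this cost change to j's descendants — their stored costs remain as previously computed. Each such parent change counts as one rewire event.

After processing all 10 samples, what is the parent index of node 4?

1. q=(10,1) nearest=0 d=8 new=(5,1) → add node 1 parent=0 cost=3
2. q=(10,5) nearest=1 d=5 new=(8,4) → add node 2 parent=1 cost=6
3. q=(10,8) nearest=2 d=4 new=(10,7) → add node 3 parent=2 cost=9
4. q=(21,1) nearest=3 d=11 new=(13,4) → add node 4 parent=3 cost=12
5. q=(21,18) nearest=3 d=11 new=(13,10) → add node 5 parent=3 cost=12
6. q=(5,7) nearest=2 d=3 new=(5,7) → add node 6 parent=2 cost=9
7. q=(16,2) nearest=4 d=3 new=(16,2) → add node 7 parent=4 cost=15
8. q=(3,15) nearest=3 d=8 new=(7,10) → blocked by [7,9]×[10,14], reject
9. q=(9,10) nearest=3 d=3 new=(9,10) → blocked by [7,9]×[10,14], reject
10. q=(14,3) nearest=4 d=1 new=(14,3) → add node 8 parent=4 cost=13

Parent of node 4: 3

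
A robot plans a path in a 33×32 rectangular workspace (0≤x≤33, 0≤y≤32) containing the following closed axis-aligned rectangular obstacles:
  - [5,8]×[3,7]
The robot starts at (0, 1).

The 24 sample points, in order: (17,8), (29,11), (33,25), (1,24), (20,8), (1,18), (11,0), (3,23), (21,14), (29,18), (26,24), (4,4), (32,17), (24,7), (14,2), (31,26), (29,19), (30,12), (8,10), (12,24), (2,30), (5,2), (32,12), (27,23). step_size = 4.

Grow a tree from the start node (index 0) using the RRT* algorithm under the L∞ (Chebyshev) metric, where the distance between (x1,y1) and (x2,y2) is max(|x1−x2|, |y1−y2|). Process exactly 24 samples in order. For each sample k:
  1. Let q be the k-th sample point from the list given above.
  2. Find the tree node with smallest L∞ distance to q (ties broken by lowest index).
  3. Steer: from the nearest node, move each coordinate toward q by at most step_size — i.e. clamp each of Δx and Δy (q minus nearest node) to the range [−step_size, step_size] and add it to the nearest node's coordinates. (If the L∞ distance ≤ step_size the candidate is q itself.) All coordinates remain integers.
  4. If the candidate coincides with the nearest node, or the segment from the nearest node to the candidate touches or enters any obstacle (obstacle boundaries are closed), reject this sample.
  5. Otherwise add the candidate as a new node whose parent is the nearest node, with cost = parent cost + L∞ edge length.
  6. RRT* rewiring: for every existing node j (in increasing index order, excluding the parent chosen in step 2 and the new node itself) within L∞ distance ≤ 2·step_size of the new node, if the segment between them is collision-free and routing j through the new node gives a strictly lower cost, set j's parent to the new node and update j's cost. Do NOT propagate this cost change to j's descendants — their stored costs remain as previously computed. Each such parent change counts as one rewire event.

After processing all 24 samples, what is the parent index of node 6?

1. q=(17,8) nearest=0 d=17 new=(4,5) → add node 1 parent=0 cost=4
2. q=(29,11) nearest=1 d=25 new=(8,9) → blocked by [5,8]×[3,7], reject
3. q=(33,25) nearest=1 d=29 new=(8,9) → blocked by [5,8]×[3,7], reject
4. q=(1,24) nearest=1 d=19 new=(1,9) → add node 2 parent=1 cost=8
5. q=(20,8) nearest=1 d=16 new=(8,8) → blocked by [5,8]×[3,7], reject
6. q=(1,18) nearest=2 d=9 new=(1,13) → add node 3 parent=2 cost=12
7. q=(11,0) nearest=1 d=7 new=(8,1) → blocked by [5,8]×[3,7], reject
8. q=(3,23) nearest=3 d=10 new=(3,17) → add node 4 parent=3 cost=16
9. q=(21,14) nearest=1 d=17 new=(8,9) → blocked by [5,8]×[3,7], reject
10. q=(29,18) nearest=1 d=25 new=(8,9) → blocked by [5,8]×[3,7], reject
11. q=(26,24) nearest=1 d=22 new=(8,9) → blocked by [5,8]×[3,7], reject
12. q=(4,4) nearest=1 d=1 new=(4,4) → add node 5 parent=1 cost=5
13. q=(32,17) nearest=1 d=28 new=(8,9) → blocked by [5,8]×[3,7], reject
14. q=(24,7) nearest=1 d=20 new=(8,7) → blocked by [5,8]×[3,7], reject
15. q=(14,2) nearest=1 d=10 new=(8,2) → blocked by [5,8]×[3,7], reject
16. q=(31,26) nearest=1 d=27 new=(8,9) → blocked by [5,8]×[3,7], reject
17. q=(29,19) nearest=1 d=25 new=(8,9) → blocked by [5,8]×[3,7], reject
18. q=(30,12) nearest=1 d=26 new=(8,9) → blocked by [5,8]×[3,7], reject
19. q=(8,10) nearest=1 d=5 new=(8,9) → blocked by [5,8]×[3,7], reject
20. q=(12,24) nearest=4 d=9 new=(7,21) → add node 6 parent=4 cost=20
21. q=(2,30) nearest=6 d=9 new=(3,25) → add node 7 parent=6 cost=24
22. q=(5,2) nearest=5 d=2 new=(5,2) → add node 8 parent=5 cost=7
23. q=(32,12) nearest=6 d=25 new=(11,17) → add node 9 parent=6 cost=24
24. q=(27,23) nearest=9 d=16 new=(15,21) → add node 10 parent=9 cost=28

Parent of node 6: 4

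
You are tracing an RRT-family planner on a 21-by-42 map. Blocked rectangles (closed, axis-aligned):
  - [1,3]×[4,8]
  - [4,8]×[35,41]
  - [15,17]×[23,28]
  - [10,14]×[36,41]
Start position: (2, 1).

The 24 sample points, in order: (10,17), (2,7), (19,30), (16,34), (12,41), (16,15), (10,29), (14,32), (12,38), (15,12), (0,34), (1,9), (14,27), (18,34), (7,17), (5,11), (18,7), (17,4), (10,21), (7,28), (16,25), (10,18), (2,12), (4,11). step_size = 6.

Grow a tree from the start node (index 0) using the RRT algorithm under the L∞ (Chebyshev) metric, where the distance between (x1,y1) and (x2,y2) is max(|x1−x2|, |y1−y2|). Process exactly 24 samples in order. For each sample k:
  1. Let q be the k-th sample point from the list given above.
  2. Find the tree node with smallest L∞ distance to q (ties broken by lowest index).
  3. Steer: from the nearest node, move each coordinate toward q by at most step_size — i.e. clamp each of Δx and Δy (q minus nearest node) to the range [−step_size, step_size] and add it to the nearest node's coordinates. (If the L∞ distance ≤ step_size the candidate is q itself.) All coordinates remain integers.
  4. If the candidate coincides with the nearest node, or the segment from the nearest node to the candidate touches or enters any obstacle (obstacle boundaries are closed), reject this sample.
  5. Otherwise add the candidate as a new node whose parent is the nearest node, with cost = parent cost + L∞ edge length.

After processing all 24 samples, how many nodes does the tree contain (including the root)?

1. q=(10,17) nearest=0 d=16 new=(8,7) → add node 1 parent=0 cost=6
2. q=(2,7) nearest=0 d=6 new=(2,7) → blocked by [1,3]×[4,8], reject
3. q=(19,30) nearest=1 d=23 new=(14,13) → add node 2 parent=1 cost=12
4. q=(16,34) nearest=2 d=21 new=(16,19) → add node 3 parent=2 cost=18
5. q=(12,41) nearest=3 d=22 new=(12,25) → add node 4 parent=3 cost=24
6. q=(16,15) nearest=2 d=2 new=(16,15) → add node 5 parent=2 cost=14
7. q=(10,29) nearest=4 d=4 new=(10,29) → add node 6 parent=4 cost=28
8. q=(14,32) nearest=6 d=4 new=(14,32) → add node 7 parent=6 cost=32
9. q=(12,38) nearest=7 d=6 new=(12,38) → blocked by [10,14]×[36,41], reject
10. q=(15,12) nearest=2 d=1 new=(15,12) → add node 8 parent=2 cost=13
11. q=(0,34) nearest=6 d=10 new=(4,34) → add node 9 parent=6 cost=34
12. q=(1,9) nearest=1 d=7 new=(2,9) → add node 10 parent=1 cost=12
13. q=(14,27) nearest=4 d=2 new=(14,27) → add node 11 parent=4 cost=26
14. q=(18,34) nearest=7 d=4 new=(18,34) → add node 12 parent=7 cost=36
15. q=(7,17) nearest=2 d=7 new=(8,17) → add node 13 parent=2 cost=18
16. q=(5,11) nearest=10 d=3 new=(5,11) → add node 14 parent=10 cost=15
17. q=(18,7) nearest=8 d=5 new=(18,7) → add node 15 parent=8 cost=18
18. q=(17,4) nearest=15 d=3 new=(17,4) → add node 16 parent=15 cost=21
19. q=(10,21) nearest=4 d=4 new=(10,21) → add node 17 parent=4 cost=28
20. q=(7,28) nearest=6 d=3 new=(7,28) → add node 18 parent=6 cost=31
21. q=(16,25) nearest=11 d=2 new=(16,25) → blocked by [15,17]×[23,28], reject
22. q=(10,18) nearest=13 d=2 new=(10,18) → add node 19 parent=13 cost=20
23. q=(2,12) nearest=10 d=3 new=(2,12) → add node 20 parent=10 cost=15
24. q=(4,11) nearest=14 d=1 new=(4,11) → add node 21 parent=14 cost=16

Node count: 22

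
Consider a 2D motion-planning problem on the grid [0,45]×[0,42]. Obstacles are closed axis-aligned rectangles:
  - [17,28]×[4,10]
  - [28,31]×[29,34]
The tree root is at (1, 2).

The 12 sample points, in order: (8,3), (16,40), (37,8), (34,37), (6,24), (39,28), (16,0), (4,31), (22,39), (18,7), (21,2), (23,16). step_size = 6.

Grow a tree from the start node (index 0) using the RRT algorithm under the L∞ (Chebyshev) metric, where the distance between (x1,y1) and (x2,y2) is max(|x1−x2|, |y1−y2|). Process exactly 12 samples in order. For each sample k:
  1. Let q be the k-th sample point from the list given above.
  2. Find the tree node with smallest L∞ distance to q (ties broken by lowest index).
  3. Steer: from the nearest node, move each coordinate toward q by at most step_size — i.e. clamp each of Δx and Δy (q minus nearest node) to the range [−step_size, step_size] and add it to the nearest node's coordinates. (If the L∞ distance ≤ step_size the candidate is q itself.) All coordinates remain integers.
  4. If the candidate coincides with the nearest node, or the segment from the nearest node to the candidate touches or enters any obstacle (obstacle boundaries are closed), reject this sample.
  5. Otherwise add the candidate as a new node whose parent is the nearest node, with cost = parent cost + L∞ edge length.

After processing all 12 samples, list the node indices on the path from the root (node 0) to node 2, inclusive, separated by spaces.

Path: 0 1 2

1. q=(8,3) nearest=0 d=7 new=(7,3) → add node 1 parent=0 cost=6
2. q=(16,40) nearest=1 d=37 new=(13,9) → add node 2 parent=1 cost=12
3. q=(37,8) nearest=2 d=24 new=(19,8) → blocked by [17,28]×[4,10], reject
4. q=(34,37) nearest=2 d=28 new=(19,15) → add node 3 parent=2 cost=18
5. q=(6,24) nearest=3 d=13 new=(13,21) → add node 4 parent=3 cost=24
6. q=(39,28) nearest=3 d=20 new=(25,21) → add node 5 parent=3 cost=24
7. q=(16,0) nearest=1 d=9 new=(13,0) → add node 6 parent=1 cost=12
8. q=(4,31) nearest=4 d=10 new=(7,27) → add node 7 parent=4 cost=30
9. q=(22,39) nearest=7 d=15 new=(13,33) → add node 8 parent=7 cost=36
10. q=(18,7) nearest=2 d=5 new=(18,7) → blocked by [17,28]×[4,10], reject
11. q=(21,2) nearest=2 d=8 new=(19,3) → blocked by [17,28]×[4,10], reject
12. q=(23,16) nearest=3 d=4 new=(23,16) → add node 9 parent=3 cost=22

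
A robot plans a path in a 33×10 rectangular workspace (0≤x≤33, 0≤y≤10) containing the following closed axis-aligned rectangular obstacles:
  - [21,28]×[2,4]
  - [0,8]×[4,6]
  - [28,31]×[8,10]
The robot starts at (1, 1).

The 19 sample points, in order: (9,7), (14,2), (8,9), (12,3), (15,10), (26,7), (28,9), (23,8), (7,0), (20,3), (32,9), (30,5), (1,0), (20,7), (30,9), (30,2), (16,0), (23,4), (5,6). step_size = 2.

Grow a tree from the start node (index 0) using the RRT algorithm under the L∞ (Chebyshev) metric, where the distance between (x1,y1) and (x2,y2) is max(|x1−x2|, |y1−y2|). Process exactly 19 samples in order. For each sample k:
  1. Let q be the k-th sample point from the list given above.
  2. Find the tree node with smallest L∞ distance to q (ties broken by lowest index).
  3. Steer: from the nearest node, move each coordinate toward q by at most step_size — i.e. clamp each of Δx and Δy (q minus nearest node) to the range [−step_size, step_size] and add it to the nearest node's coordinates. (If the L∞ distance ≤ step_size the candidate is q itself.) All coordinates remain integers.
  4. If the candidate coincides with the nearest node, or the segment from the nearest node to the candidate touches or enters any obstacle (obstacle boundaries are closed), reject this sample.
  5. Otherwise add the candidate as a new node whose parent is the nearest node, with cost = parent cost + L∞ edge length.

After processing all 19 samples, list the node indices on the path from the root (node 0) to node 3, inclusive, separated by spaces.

1. q=(9,7) nearest=0 d=8 new=(3,3) → add node 1 parent=0 cost=2
2. q=(14,2) nearest=1 d=11 new=(5,2) → add node 2 parent=1 cost=4
3. q=(8,9) nearest=1 d=6 new=(5,5) → blocked by [0,8]×[4,6], reject
4. q=(12,3) nearest=2 d=7 new=(7,3) → add node 3 parent=2 cost=6
5. q=(15,10) nearest=3 d=8 new=(9,5) → blocked by [0,8]×[4,6], reject
6. q=(26,7) nearest=3 d=19 new=(9,5) → blocked by [0,8]×[4,6], reject
7. q=(28,9) nearest=3 d=21 new=(9,5) → blocked by [0,8]×[4,6], reject
8. q=(23,8) nearest=3 d=16 new=(9,5) → blocked by [0,8]×[4,6], reject
9. q=(7,0) nearest=2 d=2 new=(7,0) → add node 4 parent=2 cost=6
10. q=(20,3) nearest=3 d=13 new=(9,3) → add node 5 parent=3 cost=8
11. q=(32,9) nearest=5 d=23 new=(11,5) → add node 6 parent=5 cost=10
12. q=(30,5) nearest=6 d=19 new=(13,5) → add node 7 parent=6 cost=12
13. q=(1,0) nearest=0 d=1 new=(1,0) → add node 8 parent=0 cost=1
14. q=(20,7) nearest=7 d=7 new=(15,7) → add node 9 parent=7 cost=14
15. q=(30,9) nearest=9 d=15 new=(17,9) → add node 10 parent=9 cost=16
16. q=(30,2) nearest=10 d=13 new=(19,7) → add node 11 parent=10 cost=18
17. q=(16,0) nearest=6 d=5 new=(13,3) → add node 12 parent=6 cost=12
18. q=(23,4) nearest=11 d=4 new=(21,5) → add node 13 parent=11 cost=20
19. q=(5,6) nearest=1 d=3 new=(5,5) → blocked by [0,8]×[4,6], reject

Path: 0 1 2 3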